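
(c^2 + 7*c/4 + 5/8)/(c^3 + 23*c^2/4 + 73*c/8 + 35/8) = (2*c + 1)/(2*c^2 + 9*c + 7)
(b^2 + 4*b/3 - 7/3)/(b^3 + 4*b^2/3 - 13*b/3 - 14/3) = (b - 1)/(b^2 - b - 2)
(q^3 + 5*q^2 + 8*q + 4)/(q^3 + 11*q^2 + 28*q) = (q^3 + 5*q^2 + 8*q + 4)/(q*(q^2 + 11*q + 28))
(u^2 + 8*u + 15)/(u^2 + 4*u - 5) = (u + 3)/(u - 1)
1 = 1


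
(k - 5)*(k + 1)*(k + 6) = k^3 + 2*k^2 - 29*k - 30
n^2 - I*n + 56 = (n - 8*I)*(n + 7*I)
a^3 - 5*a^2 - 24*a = a*(a - 8)*(a + 3)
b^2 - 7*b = b*(b - 7)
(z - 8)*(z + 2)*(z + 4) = z^3 - 2*z^2 - 40*z - 64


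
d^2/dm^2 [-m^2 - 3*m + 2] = -2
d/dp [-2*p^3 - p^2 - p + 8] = -6*p^2 - 2*p - 1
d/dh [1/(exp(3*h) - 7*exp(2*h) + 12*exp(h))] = (-3*exp(2*h) + 14*exp(h) - 12)*exp(-h)/(exp(2*h) - 7*exp(h) + 12)^2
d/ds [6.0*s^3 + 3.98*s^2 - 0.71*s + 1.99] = 18.0*s^2 + 7.96*s - 0.71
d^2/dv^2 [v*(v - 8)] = 2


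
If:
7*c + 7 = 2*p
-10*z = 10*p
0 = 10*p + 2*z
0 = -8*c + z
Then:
No Solution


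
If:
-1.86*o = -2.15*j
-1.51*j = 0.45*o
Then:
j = 0.00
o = 0.00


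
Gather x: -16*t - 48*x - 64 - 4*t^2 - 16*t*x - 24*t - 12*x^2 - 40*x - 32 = -4*t^2 - 40*t - 12*x^2 + x*(-16*t - 88) - 96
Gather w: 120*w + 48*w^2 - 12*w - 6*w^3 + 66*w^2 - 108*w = -6*w^3 + 114*w^2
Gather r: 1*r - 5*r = -4*r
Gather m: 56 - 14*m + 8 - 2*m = 64 - 16*m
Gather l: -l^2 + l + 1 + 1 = -l^2 + l + 2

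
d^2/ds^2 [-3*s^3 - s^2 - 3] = -18*s - 2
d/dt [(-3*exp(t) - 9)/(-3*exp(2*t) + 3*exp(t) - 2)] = (-9*exp(2*t) - 54*exp(t) + 33)*exp(t)/(9*exp(4*t) - 18*exp(3*t) + 21*exp(2*t) - 12*exp(t) + 4)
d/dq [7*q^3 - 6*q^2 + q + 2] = 21*q^2 - 12*q + 1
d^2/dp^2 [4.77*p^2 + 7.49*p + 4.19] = 9.54000000000000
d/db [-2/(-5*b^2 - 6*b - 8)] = 4*(-5*b - 3)/(5*b^2 + 6*b + 8)^2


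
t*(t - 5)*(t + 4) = t^3 - t^2 - 20*t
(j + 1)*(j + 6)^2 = j^3 + 13*j^2 + 48*j + 36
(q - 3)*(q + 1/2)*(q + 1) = q^3 - 3*q^2/2 - 4*q - 3/2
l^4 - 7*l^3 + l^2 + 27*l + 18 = (l - 6)*(l - 3)*(l + 1)^2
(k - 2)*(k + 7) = k^2 + 5*k - 14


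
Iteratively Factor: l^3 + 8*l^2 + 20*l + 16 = (l + 2)*(l^2 + 6*l + 8) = (l + 2)^2*(l + 4)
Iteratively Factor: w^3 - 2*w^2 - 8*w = (w - 4)*(w^2 + 2*w) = (w - 4)*(w + 2)*(w)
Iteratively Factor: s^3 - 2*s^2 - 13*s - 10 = (s + 2)*(s^2 - 4*s - 5) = (s + 1)*(s + 2)*(s - 5)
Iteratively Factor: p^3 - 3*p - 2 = (p + 1)*(p^2 - p - 2) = (p + 1)^2*(p - 2)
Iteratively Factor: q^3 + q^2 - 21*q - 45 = (q + 3)*(q^2 - 2*q - 15) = (q - 5)*(q + 3)*(q + 3)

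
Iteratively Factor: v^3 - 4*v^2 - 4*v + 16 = (v - 2)*(v^2 - 2*v - 8) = (v - 4)*(v - 2)*(v + 2)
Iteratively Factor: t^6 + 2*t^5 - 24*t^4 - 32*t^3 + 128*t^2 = (t - 4)*(t^5 + 6*t^4 - 32*t^2) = t*(t - 4)*(t^4 + 6*t^3 - 32*t) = t*(t - 4)*(t + 4)*(t^3 + 2*t^2 - 8*t) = t*(t - 4)*(t + 4)^2*(t^2 - 2*t) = t^2*(t - 4)*(t + 4)^2*(t - 2)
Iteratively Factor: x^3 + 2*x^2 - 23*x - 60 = (x - 5)*(x^2 + 7*x + 12) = (x - 5)*(x + 3)*(x + 4)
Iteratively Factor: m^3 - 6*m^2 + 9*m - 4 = (m - 1)*(m^2 - 5*m + 4) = (m - 4)*(m - 1)*(m - 1)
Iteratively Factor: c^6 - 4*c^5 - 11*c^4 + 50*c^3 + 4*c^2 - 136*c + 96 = (c + 3)*(c^5 - 7*c^4 + 10*c^3 + 20*c^2 - 56*c + 32) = (c - 4)*(c + 3)*(c^4 - 3*c^3 - 2*c^2 + 12*c - 8) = (c - 4)*(c - 2)*(c + 3)*(c^3 - c^2 - 4*c + 4) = (c - 4)*(c - 2)*(c - 1)*(c + 3)*(c^2 - 4) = (c - 4)*(c - 2)*(c - 1)*(c + 2)*(c + 3)*(c - 2)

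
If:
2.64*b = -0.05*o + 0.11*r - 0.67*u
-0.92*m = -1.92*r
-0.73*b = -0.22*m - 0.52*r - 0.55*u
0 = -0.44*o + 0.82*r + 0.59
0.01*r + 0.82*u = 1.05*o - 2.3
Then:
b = 0.08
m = 0.60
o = 1.88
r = 0.29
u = -0.41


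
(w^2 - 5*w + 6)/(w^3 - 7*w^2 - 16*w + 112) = (w^2 - 5*w + 6)/(w^3 - 7*w^2 - 16*w + 112)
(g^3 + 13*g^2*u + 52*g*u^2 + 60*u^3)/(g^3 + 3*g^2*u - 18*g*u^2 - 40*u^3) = (-g - 6*u)/(-g + 4*u)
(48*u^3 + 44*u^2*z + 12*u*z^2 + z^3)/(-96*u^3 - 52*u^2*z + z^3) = (4*u + z)/(-8*u + z)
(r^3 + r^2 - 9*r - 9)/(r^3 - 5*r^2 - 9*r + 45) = (r + 1)/(r - 5)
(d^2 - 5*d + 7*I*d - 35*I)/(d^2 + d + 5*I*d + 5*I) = (d^2 + d*(-5 + 7*I) - 35*I)/(d^2 + d*(1 + 5*I) + 5*I)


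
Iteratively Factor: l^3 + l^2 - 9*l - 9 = (l + 1)*(l^2 - 9) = (l + 1)*(l + 3)*(l - 3)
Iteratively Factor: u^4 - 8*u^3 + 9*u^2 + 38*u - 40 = (u + 2)*(u^3 - 10*u^2 + 29*u - 20) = (u - 4)*(u + 2)*(u^2 - 6*u + 5) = (u - 5)*(u - 4)*(u + 2)*(u - 1)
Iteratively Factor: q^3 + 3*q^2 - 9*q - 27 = (q + 3)*(q^2 - 9) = (q + 3)^2*(q - 3)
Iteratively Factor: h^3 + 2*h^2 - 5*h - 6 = (h + 3)*(h^2 - h - 2) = (h + 1)*(h + 3)*(h - 2)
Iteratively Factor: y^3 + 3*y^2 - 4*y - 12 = (y - 2)*(y^2 + 5*y + 6) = (y - 2)*(y + 3)*(y + 2)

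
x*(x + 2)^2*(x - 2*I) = x^4 + 4*x^3 - 2*I*x^3 + 4*x^2 - 8*I*x^2 - 8*I*x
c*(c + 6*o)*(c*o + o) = c^3*o + 6*c^2*o^2 + c^2*o + 6*c*o^2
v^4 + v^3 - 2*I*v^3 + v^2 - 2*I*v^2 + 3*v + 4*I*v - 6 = (v - 1)*(v + 2)*(v - 3*I)*(v + I)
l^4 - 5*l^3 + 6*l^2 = l^2*(l - 3)*(l - 2)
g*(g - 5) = g^2 - 5*g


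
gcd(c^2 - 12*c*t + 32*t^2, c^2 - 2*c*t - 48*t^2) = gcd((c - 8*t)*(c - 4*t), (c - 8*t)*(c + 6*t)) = -c + 8*t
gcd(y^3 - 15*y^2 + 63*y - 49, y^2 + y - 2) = y - 1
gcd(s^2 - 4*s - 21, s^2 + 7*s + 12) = s + 3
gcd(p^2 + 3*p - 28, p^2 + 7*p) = p + 7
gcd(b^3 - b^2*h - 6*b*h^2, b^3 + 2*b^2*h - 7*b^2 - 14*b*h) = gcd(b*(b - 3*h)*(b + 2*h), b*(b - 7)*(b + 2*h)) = b^2 + 2*b*h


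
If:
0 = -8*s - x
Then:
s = -x/8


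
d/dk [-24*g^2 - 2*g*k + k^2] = -2*g + 2*k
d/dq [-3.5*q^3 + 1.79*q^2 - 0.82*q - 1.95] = -10.5*q^2 + 3.58*q - 0.82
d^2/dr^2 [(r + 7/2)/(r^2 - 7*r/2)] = 2*(-12*r^2*(2*r - 7) + (2*r + 7)*(4*r - 7)^2)/(r^3*(2*r - 7)^3)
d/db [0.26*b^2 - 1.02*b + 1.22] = 0.52*b - 1.02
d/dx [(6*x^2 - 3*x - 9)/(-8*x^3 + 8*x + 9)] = 3*((4*x - 1)*(-8*x^3 + 8*x + 9) - 8*(3*x^2 - 1)*(-2*x^2 + x + 3))/(-8*x^3 + 8*x + 9)^2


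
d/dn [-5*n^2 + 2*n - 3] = 2 - 10*n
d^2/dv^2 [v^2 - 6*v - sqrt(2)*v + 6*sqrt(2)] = 2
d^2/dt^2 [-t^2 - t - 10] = -2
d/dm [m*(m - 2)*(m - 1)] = 3*m^2 - 6*m + 2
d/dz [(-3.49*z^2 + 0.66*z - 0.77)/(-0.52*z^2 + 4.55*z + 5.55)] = (-15.5363*z^2 - 39.5398*z + 7.1665)/(0.2704*z^4 - 4.732*z^3 + 14.9305*z^2 + 50.505*z + 30.8025)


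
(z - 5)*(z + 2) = z^2 - 3*z - 10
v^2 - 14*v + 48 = (v - 8)*(v - 6)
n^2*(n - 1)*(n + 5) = n^4 + 4*n^3 - 5*n^2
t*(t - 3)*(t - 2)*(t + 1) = t^4 - 4*t^3 + t^2 + 6*t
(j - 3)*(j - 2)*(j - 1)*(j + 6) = j^4 - 25*j^2 + 60*j - 36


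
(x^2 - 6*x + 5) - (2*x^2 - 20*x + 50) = -x^2 + 14*x - 45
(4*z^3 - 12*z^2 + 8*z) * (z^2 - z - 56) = 4*z^5 - 16*z^4 - 204*z^3 + 664*z^2 - 448*z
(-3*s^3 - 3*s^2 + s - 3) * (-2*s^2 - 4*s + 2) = 6*s^5 + 18*s^4 + 4*s^3 - 4*s^2 + 14*s - 6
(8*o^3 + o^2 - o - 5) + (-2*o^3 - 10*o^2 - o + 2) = 6*o^3 - 9*o^2 - 2*o - 3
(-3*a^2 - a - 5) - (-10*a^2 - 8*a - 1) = 7*a^2 + 7*a - 4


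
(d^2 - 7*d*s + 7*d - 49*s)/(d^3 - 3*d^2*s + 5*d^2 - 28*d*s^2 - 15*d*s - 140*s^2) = (d + 7)/(d^2 + 4*d*s + 5*d + 20*s)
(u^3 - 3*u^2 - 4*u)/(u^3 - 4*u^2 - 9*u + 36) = u*(u + 1)/(u^2 - 9)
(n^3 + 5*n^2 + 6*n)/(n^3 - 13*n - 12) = n*(n + 2)/(n^2 - 3*n - 4)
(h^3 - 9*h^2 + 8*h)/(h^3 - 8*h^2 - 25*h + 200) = h*(h - 1)/(h^2 - 25)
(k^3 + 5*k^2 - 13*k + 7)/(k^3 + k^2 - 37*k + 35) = (k - 1)/(k - 5)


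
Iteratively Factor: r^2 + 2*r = (r + 2)*(r)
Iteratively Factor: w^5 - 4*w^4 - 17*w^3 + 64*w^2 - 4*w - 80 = (w - 2)*(w^4 - 2*w^3 - 21*w^2 + 22*w + 40) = (w - 2)*(w + 1)*(w^3 - 3*w^2 - 18*w + 40) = (w - 2)^2*(w + 1)*(w^2 - w - 20) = (w - 2)^2*(w + 1)*(w + 4)*(w - 5)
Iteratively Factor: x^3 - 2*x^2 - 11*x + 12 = (x + 3)*(x^2 - 5*x + 4) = (x - 1)*(x + 3)*(x - 4)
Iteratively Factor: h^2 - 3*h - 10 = (h + 2)*(h - 5)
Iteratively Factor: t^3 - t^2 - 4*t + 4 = (t + 2)*(t^2 - 3*t + 2) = (t - 1)*(t + 2)*(t - 2)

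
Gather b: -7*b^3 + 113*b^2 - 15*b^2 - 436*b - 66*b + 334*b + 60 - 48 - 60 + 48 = -7*b^3 + 98*b^2 - 168*b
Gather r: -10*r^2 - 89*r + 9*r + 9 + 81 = -10*r^2 - 80*r + 90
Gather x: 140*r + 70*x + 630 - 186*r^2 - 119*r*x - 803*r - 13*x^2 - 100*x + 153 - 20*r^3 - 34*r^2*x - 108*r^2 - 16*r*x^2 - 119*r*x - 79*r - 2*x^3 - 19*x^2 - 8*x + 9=-20*r^3 - 294*r^2 - 742*r - 2*x^3 + x^2*(-16*r - 32) + x*(-34*r^2 - 238*r - 38) + 792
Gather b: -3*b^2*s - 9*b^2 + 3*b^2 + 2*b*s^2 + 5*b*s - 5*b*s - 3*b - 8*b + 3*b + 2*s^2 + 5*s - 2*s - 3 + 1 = b^2*(-3*s - 6) + b*(2*s^2 - 8) + 2*s^2 + 3*s - 2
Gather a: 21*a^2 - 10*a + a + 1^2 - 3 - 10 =21*a^2 - 9*a - 12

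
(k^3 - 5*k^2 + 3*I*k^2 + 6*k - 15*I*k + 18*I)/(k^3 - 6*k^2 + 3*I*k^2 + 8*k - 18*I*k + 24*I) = (k - 3)/(k - 4)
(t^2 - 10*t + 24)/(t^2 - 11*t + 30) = (t - 4)/(t - 5)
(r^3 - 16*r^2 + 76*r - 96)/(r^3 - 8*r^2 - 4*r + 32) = (r - 6)/(r + 2)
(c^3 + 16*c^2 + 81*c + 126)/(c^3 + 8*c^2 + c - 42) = (c + 6)/(c - 2)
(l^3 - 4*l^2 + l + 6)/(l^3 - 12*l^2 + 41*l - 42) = (l + 1)/(l - 7)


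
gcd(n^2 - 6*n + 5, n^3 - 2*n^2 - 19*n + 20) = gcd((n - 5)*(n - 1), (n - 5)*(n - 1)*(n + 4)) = n^2 - 6*n + 5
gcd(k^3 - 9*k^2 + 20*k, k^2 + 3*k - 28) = k - 4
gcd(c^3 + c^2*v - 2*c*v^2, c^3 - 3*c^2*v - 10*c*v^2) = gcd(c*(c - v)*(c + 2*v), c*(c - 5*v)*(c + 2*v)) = c^2 + 2*c*v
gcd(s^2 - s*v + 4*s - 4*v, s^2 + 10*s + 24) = s + 4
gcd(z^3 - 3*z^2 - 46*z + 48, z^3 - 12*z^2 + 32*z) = z - 8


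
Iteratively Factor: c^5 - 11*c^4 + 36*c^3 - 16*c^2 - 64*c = (c + 1)*(c^4 - 12*c^3 + 48*c^2 - 64*c) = (c - 4)*(c + 1)*(c^3 - 8*c^2 + 16*c) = (c - 4)^2*(c + 1)*(c^2 - 4*c) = (c - 4)^3*(c + 1)*(c)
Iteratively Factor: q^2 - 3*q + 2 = (q - 1)*(q - 2)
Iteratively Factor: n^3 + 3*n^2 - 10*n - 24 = (n + 2)*(n^2 + n - 12) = (n - 3)*(n + 2)*(n + 4)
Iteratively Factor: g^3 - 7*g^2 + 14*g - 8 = (g - 4)*(g^2 - 3*g + 2) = (g - 4)*(g - 2)*(g - 1)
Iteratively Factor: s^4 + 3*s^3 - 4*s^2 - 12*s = (s + 2)*(s^3 + s^2 - 6*s) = s*(s + 2)*(s^2 + s - 6) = s*(s + 2)*(s + 3)*(s - 2)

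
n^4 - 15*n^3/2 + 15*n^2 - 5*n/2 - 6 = (n - 4)*(n - 3)*(n - 1)*(n + 1/2)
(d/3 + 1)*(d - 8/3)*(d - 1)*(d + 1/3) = d^4/3 - d^3/9 - 77*d^2/27 + 47*d/27 + 8/9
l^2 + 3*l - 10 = (l - 2)*(l + 5)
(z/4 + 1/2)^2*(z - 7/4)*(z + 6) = z^4/16 + 33*z^3/64 + 21*z^2/32 - 25*z/16 - 21/8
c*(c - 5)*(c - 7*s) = c^3 - 7*c^2*s - 5*c^2 + 35*c*s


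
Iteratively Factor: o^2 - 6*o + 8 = (o - 2)*(o - 4)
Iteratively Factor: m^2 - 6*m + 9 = (m - 3)*(m - 3)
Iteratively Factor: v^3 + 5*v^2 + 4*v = (v)*(v^2 + 5*v + 4) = v*(v + 1)*(v + 4)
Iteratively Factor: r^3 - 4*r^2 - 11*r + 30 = (r - 2)*(r^2 - 2*r - 15) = (r - 5)*(r - 2)*(r + 3)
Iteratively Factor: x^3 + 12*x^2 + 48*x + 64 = (x + 4)*(x^2 + 8*x + 16) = (x + 4)^2*(x + 4)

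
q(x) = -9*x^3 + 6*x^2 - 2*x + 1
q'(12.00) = -3746.00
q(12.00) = -14711.00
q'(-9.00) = -2297.00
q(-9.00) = 7066.00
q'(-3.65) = -405.51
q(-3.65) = 525.88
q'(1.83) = -70.46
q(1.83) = -37.72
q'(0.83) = -10.64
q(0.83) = -1.67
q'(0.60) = -4.52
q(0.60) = 0.02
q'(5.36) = -713.38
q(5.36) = -1223.26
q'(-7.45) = -1589.97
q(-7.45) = 4070.36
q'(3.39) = -271.61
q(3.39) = -287.45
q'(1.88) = -74.87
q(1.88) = -41.36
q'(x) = -27*x^2 + 12*x - 2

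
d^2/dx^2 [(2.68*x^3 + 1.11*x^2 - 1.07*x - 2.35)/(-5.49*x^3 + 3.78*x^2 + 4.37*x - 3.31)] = (2.27373675443232e-13*x^7 - 178.142814*x^6 - 192.280662*x^5 + 1141.347942*x^4 - 548.724176*x^3 - 220.874298*x^2 - 119.159862*x + 155.192806)/(165.469149*x^9 - 341.788734*x^8 - 159.806763*x^7 + 789.403725*x^6 - 284.933673*x^5 - 551.142252*x^4 + 425.05291*x^3 + 65.390043*x^2 - 143.634471*x + 36.264691)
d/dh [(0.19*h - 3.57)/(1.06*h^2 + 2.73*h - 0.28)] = (-0.2014*h^2 + 7.5684*h + 9.6929)/(1.1236*h^4 + 5.7876*h^3 + 6.8593*h^2 - 1.5288*h + 0.0784)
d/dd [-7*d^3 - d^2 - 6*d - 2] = -21*d^2 - 2*d - 6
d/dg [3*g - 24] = 3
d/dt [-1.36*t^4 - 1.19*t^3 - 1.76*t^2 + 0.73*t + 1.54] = -5.44*t^3 - 3.57*t^2 - 3.52*t + 0.73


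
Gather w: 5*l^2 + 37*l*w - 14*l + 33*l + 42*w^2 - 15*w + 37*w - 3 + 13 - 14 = 5*l^2 + 19*l + 42*w^2 + w*(37*l + 22) - 4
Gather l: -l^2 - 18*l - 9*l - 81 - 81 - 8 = -l^2 - 27*l - 170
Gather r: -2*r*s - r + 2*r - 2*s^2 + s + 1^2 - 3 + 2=r*(1 - 2*s) - 2*s^2 + s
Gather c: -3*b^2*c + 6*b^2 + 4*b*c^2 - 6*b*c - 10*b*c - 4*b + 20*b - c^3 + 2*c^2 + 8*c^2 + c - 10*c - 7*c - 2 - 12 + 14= 6*b^2 + 16*b - c^3 + c^2*(4*b + 10) + c*(-3*b^2 - 16*b - 16)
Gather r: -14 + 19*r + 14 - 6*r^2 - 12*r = -6*r^2 + 7*r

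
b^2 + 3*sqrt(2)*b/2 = b*(b + 3*sqrt(2)/2)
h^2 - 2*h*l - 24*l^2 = (h - 6*l)*(h + 4*l)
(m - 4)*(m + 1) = m^2 - 3*m - 4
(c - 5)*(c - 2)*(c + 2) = c^3 - 5*c^2 - 4*c + 20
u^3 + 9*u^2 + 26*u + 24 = (u + 2)*(u + 3)*(u + 4)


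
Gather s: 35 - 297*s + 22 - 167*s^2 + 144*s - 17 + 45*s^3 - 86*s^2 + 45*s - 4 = 45*s^3 - 253*s^2 - 108*s + 36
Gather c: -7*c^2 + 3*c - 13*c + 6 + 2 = -7*c^2 - 10*c + 8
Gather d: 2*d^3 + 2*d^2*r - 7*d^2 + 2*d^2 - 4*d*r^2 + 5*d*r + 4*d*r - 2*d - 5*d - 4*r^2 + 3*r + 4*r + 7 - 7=2*d^3 + d^2*(2*r - 5) + d*(-4*r^2 + 9*r - 7) - 4*r^2 + 7*r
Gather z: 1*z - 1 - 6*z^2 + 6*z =-6*z^2 + 7*z - 1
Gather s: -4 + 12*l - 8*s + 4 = 12*l - 8*s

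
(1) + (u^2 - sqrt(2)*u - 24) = u^2 - sqrt(2)*u - 23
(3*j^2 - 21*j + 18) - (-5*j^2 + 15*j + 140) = 8*j^2 - 36*j - 122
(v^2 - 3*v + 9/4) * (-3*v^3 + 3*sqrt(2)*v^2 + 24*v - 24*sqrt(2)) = -3*v^5 + 3*sqrt(2)*v^4 + 9*v^4 - 9*sqrt(2)*v^3 + 69*v^3/4 - 72*v^2 - 69*sqrt(2)*v^2/4 + 54*v + 72*sqrt(2)*v - 54*sqrt(2)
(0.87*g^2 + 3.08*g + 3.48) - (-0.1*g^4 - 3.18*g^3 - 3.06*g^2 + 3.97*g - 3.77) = 0.1*g^4 + 3.18*g^3 + 3.93*g^2 - 0.89*g + 7.25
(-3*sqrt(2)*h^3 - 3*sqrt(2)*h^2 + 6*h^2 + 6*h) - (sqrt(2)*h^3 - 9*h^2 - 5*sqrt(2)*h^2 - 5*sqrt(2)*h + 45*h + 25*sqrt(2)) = -4*sqrt(2)*h^3 + 2*sqrt(2)*h^2 + 15*h^2 - 39*h + 5*sqrt(2)*h - 25*sqrt(2)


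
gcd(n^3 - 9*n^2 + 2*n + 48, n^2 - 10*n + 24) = 1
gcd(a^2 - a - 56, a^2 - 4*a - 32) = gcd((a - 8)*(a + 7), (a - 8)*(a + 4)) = a - 8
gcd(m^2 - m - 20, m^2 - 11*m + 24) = 1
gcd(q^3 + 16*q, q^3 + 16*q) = q^3 + 16*q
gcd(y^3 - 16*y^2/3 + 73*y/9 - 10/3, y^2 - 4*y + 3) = y - 3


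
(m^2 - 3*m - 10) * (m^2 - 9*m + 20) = m^4 - 12*m^3 + 37*m^2 + 30*m - 200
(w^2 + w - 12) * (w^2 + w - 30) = w^4 + 2*w^3 - 41*w^2 - 42*w + 360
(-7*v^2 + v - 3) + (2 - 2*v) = -7*v^2 - v - 1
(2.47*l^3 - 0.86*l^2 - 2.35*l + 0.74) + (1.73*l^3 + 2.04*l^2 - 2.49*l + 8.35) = 4.2*l^3 + 1.18*l^2 - 4.84*l + 9.09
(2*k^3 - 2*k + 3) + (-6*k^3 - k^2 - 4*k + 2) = -4*k^3 - k^2 - 6*k + 5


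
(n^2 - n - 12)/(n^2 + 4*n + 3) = (n - 4)/(n + 1)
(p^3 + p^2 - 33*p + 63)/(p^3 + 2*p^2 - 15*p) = (p^2 + 4*p - 21)/(p*(p + 5))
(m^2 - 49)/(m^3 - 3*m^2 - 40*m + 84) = (m + 7)/(m^2 + 4*m - 12)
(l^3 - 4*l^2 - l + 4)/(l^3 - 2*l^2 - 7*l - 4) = (l - 1)/(l + 1)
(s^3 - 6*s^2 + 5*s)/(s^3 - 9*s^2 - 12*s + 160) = s*(s - 1)/(s^2 - 4*s - 32)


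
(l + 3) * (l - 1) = l^2 + 2*l - 3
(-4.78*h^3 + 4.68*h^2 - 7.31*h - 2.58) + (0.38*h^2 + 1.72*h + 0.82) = -4.78*h^3 + 5.06*h^2 - 5.59*h - 1.76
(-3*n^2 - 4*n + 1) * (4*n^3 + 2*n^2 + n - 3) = -12*n^5 - 22*n^4 - 7*n^3 + 7*n^2 + 13*n - 3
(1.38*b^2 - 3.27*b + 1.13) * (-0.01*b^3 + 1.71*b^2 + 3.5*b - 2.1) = -0.0138*b^5 + 2.3925*b^4 - 0.773000000000001*b^3 - 12.4107*b^2 + 10.822*b - 2.373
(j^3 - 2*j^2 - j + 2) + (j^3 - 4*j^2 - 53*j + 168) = 2*j^3 - 6*j^2 - 54*j + 170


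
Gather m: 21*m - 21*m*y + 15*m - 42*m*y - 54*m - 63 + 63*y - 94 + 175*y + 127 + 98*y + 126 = m*(-63*y - 18) + 336*y + 96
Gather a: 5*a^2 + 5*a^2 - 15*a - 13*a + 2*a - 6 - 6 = 10*a^2 - 26*a - 12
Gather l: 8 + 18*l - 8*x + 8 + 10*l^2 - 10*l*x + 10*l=10*l^2 + l*(28 - 10*x) - 8*x + 16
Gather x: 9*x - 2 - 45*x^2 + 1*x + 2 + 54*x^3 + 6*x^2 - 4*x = 54*x^3 - 39*x^2 + 6*x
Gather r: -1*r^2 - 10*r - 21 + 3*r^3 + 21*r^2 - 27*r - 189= 3*r^3 + 20*r^2 - 37*r - 210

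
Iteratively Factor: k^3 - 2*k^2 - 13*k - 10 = (k + 2)*(k^2 - 4*k - 5) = (k + 1)*(k + 2)*(k - 5)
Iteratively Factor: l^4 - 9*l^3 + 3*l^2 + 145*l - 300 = (l - 5)*(l^3 - 4*l^2 - 17*l + 60) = (l - 5)*(l - 3)*(l^2 - l - 20) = (l - 5)*(l - 3)*(l + 4)*(l - 5)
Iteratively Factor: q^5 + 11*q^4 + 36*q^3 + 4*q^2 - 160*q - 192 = (q + 4)*(q^4 + 7*q^3 + 8*q^2 - 28*q - 48) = (q - 2)*(q + 4)*(q^3 + 9*q^2 + 26*q + 24) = (q - 2)*(q + 3)*(q + 4)*(q^2 + 6*q + 8) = (q - 2)*(q + 2)*(q + 3)*(q + 4)*(q + 4)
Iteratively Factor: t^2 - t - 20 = (t - 5)*(t + 4)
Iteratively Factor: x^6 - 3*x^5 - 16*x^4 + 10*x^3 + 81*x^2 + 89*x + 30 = (x + 2)*(x^5 - 5*x^4 - 6*x^3 + 22*x^2 + 37*x + 15) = (x - 3)*(x + 2)*(x^4 - 2*x^3 - 12*x^2 - 14*x - 5) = (x - 3)*(x + 1)*(x + 2)*(x^3 - 3*x^2 - 9*x - 5) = (x - 5)*(x - 3)*(x + 1)*(x + 2)*(x^2 + 2*x + 1) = (x - 5)*(x - 3)*(x + 1)^2*(x + 2)*(x + 1)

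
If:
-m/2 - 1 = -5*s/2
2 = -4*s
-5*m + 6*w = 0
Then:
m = -9/2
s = -1/2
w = -15/4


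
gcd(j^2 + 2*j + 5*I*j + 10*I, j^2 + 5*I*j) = j + 5*I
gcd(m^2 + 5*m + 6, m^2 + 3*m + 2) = m + 2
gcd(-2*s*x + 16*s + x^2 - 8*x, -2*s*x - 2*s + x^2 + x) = -2*s + x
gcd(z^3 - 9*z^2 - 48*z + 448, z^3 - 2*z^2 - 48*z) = z - 8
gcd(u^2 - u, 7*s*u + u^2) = u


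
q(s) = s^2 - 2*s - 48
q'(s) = 2*s - 2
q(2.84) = -45.61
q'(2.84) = 3.68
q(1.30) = -48.91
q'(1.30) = 0.60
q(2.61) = -46.41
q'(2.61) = 3.22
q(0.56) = -48.81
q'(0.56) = -0.88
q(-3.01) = -32.92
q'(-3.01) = -8.02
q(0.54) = -48.79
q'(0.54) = -0.92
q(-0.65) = -46.28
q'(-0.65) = -3.30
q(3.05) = -44.80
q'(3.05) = 4.10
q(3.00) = -45.00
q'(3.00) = 4.00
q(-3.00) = -33.00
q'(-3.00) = -8.00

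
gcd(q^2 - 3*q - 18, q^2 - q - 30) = q - 6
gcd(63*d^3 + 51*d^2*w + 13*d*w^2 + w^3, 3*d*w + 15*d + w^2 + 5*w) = 3*d + w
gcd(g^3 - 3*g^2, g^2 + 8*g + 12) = 1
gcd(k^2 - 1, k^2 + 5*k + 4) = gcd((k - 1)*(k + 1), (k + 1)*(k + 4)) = k + 1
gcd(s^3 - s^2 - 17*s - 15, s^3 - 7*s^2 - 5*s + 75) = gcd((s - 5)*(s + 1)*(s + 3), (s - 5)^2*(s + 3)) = s^2 - 2*s - 15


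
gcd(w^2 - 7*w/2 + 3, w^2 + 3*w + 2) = 1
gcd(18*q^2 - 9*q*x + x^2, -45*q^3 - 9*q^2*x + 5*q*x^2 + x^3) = -3*q + x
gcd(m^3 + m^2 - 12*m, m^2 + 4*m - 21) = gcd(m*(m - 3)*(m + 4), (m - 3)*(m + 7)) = m - 3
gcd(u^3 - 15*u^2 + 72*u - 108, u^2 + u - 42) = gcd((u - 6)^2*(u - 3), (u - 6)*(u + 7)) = u - 6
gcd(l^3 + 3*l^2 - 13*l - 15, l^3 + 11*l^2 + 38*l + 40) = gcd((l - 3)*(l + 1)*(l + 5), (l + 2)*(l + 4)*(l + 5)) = l + 5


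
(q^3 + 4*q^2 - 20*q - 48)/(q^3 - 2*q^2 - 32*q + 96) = (q + 2)/(q - 4)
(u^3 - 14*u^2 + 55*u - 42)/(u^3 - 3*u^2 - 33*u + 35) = (u - 6)/(u + 5)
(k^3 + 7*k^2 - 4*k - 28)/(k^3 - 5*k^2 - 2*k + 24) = (k^2 + 5*k - 14)/(k^2 - 7*k + 12)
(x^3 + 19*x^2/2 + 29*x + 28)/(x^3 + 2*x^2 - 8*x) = (x^2 + 11*x/2 + 7)/(x*(x - 2))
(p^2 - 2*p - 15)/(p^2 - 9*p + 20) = (p + 3)/(p - 4)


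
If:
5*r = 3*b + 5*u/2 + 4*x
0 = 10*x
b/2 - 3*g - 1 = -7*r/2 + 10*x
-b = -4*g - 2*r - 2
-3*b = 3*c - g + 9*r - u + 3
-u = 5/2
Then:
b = 23/11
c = -5189/1320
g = 9/440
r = 1/220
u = -5/2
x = 0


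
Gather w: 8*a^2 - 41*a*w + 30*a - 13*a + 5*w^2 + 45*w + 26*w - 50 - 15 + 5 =8*a^2 + 17*a + 5*w^2 + w*(71 - 41*a) - 60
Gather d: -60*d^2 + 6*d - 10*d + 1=-60*d^2 - 4*d + 1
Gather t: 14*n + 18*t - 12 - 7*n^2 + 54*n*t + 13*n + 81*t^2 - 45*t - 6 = -7*n^2 + 27*n + 81*t^2 + t*(54*n - 27) - 18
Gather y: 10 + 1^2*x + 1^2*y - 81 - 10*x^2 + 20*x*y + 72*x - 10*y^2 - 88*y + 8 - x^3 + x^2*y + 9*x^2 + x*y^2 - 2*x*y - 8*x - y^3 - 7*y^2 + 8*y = -x^3 - x^2 + 65*x - y^3 + y^2*(x - 17) + y*(x^2 + 18*x - 79) - 63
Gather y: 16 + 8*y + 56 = 8*y + 72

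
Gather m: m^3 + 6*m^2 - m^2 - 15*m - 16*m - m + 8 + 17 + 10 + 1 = m^3 + 5*m^2 - 32*m + 36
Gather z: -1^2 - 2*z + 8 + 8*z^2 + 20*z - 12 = 8*z^2 + 18*z - 5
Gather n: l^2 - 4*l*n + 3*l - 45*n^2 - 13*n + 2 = l^2 + 3*l - 45*n^2 + n*(-4*l - 13) + 2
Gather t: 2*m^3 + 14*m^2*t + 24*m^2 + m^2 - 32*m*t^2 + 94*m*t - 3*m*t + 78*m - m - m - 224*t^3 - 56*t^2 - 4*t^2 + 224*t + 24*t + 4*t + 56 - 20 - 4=2*m^3 + 25*m^2 + 76*m - 224*t^3 + t^2*(-32*m - 60) + t*(14*m^2 + 91*m + 252) + 32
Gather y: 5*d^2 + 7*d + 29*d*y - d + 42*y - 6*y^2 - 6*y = 5*d^2 + 6*d - 6*y^2 + y*(29*d + 36)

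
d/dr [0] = 0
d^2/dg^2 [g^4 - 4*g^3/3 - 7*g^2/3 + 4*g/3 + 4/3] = 12*g^2 - 8*g - 14/3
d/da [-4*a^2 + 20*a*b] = -8*a + 20*b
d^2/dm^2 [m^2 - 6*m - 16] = 2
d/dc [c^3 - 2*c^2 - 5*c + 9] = 3*c^2 - 4*c - 5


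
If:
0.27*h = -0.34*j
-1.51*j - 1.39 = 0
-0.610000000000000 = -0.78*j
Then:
No Solution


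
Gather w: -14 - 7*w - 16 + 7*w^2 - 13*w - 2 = 7*w^2 - 20*w - 32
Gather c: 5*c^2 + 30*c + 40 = 5*c^2 + 30*c + 40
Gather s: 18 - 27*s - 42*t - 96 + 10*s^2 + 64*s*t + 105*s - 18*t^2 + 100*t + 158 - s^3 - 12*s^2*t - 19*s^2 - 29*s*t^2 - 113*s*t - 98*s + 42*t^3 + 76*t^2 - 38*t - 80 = -s^3 + s^2*(-12*t - 9) + s*(-29*t^2 - 49*t - 20) + 42*t^3 + 58*t^2 + 20*t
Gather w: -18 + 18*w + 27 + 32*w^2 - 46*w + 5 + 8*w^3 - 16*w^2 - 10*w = 8*w^3 + 16*w^2 - 38*w + 14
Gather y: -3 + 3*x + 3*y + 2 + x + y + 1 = 4*x + 4*y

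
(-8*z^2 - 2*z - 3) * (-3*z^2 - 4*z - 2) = 24*z^4 + 38*z^3 + 33*z^2 + 16*z + 6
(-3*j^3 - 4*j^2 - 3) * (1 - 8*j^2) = 24*j^5 + 32*j^4 - 3*j^3 + 20*j^2 - 3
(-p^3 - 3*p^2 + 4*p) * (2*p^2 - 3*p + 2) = -2*p^5 - 3*p^4 + 15*p^3 - 18*p^2 + 8*p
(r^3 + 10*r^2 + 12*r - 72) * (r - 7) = r^4 + 3*r^3 - 58*r^2 - 156*r + 504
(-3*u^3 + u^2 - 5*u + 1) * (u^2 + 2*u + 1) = -3*u^5 - 5*u^4 - 6*u^3 - 8*u^2 - 3*u + 1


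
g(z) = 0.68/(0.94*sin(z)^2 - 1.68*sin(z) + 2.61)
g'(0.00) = 0.17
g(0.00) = 0.26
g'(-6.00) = 0.15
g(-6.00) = 0.31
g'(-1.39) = 0.02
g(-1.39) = 0.13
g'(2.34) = -0.04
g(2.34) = 0.36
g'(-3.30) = -0.17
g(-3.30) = 0.29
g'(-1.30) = 0.02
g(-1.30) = 0.13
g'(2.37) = -0.05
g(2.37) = 0.36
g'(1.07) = 0.00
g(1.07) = 0.37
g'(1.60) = 0.00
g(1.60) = 0.36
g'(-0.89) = 0.07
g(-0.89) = 0.15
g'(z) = 0.68*(-1.88*sin(z)*cos(z) + 1.68*cos(z))/(0.94*sin(z)^2 - 1.68*sin(z) + 2.61)^2 = (1.1424 - 1.2784*sin(z))*cos(z)/(0.94*sin(z)^2 - 1.68*sin(z) + 2.61)^2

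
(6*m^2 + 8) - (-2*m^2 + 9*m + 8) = 8*m^2 - 9*m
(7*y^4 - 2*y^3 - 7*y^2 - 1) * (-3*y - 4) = -21*y^5 - 22*y^4 + 29*y^3 + 28*y^2 + 3*y + 4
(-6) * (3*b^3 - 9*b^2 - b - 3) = -18*b^3 + 54*b^2 + 6*b + 18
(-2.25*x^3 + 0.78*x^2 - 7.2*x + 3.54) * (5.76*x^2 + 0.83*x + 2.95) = -12.96*x^5 + 2.6253*x^4 - 47.4621*x^3 + 16.7154*x^2 - 18.3018*x + 10.443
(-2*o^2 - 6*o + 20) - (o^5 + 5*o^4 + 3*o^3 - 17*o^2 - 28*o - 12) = -o^5 - 5*o^4 - 3*o^3 + 15*o^2 + 22*o + 32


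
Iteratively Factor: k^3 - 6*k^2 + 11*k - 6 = (k - 1)*(k^2 - 5*k + 6) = (k - 2)*(k - 1)*(k - 3)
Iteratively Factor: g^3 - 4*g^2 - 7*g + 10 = (g + 2)*(g^2 - 6*g + 5) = (g - 5)*(g + 2)*(g - 1)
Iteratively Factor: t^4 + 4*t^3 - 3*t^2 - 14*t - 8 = (t - 2)*(t^3 + 6*t^2 + 9*t + 4) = (t - 2)*(t + 1)*(t^2 + 5*t + 4) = (t - 2)*(t + 1)*(t + 4)*(t + 1)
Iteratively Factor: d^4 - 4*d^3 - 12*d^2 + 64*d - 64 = (d + 4)*(d^3 - 8*d^2 + 20*d - 16) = (d - 2)*(d + 4)*(d^2 - 6*d + 8) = (d - 2)^2*(d + 4)*(d - 4)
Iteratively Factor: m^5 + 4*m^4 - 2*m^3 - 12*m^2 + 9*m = (m + 3)*(m^4 + m^3 - 5*m^2 + 3*m) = (m - 1)*(m + 3)*(m^3 + 2*m^2 - 3*m) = m*(m - 1)*(m + 3)*(m^2 + 2*m - 3) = m*(m - 1)*(m + 3)^2*(m - 1)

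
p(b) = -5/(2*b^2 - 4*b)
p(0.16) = 8.49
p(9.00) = -0.04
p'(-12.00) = 0.00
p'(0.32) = -11.76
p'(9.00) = 0.01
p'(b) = -5*(4 - 4*b)/(2*b^2 - 4*b)^2 = 5*(b - 1)/(b^2*(b - 2)^2)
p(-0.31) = -3.49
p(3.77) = -0.37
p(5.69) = -0.12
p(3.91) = -0.33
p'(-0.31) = -12.77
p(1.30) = 2.75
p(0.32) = 4.65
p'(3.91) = 0.26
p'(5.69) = 0.05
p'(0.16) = -48.46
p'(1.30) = 1.81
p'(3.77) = 0.31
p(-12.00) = -0.01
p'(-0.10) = -124.72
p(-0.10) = -11.90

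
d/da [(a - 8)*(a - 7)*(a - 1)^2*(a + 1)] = 5*a^4 - 64*a^3 + 210*a^2 - 80*a - 71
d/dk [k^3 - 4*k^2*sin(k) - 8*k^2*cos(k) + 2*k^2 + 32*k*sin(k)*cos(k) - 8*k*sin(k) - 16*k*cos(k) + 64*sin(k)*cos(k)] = 8*k^2*sin(k) - 4*k^2*cos(k) + 3*k^2 + 8*k*sin(k) - 24*k*cos(k) + 32*k*cos(2*k) + 4*k - 8*sin(k) + 16*sin(2*k) - 16*cos(k) + 64*cos(2*k)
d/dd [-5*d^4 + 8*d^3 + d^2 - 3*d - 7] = -20*d^3 + 24*d^2 + 2*d - 3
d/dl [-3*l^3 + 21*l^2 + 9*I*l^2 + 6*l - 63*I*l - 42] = -9*l^2 + l*(42 + 18*I) + 6 - 63*I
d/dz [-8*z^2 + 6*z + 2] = 6 - 16*z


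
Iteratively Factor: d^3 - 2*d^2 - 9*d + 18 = (d + 3)*(d^2 - 5*d + 6) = (d - 3)*(d + 3)*(d - 2)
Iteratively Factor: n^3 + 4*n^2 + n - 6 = (n + 3)*(n^2 + n - 2) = (n - 1)*(n + 3)*(n + 2)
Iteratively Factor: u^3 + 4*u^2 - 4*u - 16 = (u + 4)*(u^2 - 4) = (u - 2)*(u + 4)*(u + 2)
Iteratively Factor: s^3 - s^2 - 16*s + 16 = (s - 4)*(s^2 + 3*s - 4) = (s - 4)*(s + 4)*(s - 1)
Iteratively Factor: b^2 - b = (b)*(b - 1)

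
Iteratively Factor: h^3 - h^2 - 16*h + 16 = (h + 4)*(h^2 - 5*h + 4) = (h - 4)*(h + 4)*(h - 1)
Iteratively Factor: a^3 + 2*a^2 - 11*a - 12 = (a + 4)*(a^2 - 2*a - 3) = (a - 3)*(a + 4)*(a + 1)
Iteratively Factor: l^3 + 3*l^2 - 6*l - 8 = (l - 2)*(l^2 + 5*l + 4) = (l - 2)*(l + 4)*(l + 1)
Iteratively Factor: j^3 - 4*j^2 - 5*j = (j - 5)*(j^2 + j) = j*(j - 5)*(j + 1)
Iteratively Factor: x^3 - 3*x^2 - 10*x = (x + 2)*(x^2 - 5*x) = (x - 5)*(x + 2)*(x)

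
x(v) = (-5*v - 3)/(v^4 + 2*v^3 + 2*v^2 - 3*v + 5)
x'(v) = (-5*v - 3)*(-4*v^3 - 6*v^2 - 4*v + 3)/(v^4 + 2*v^3 + 2*v^2 - 3*v + 5)^2 - 5/(v^4 + 2*v^3 + 2*v^2 - 3*v + 5)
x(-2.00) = 0.37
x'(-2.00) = 0.11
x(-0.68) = 0.05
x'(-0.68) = -0.63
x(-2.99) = 0.20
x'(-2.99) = 0.15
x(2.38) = -0.22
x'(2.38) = 0.23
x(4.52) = -0.04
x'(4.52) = 0.02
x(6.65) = -0.01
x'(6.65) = 0.01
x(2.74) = -0.15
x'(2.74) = 0.14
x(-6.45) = 0.02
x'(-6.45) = 0.01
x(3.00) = -0.12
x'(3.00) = 0.11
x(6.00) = -0.02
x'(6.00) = 0.01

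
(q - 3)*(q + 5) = q^2 + 2*q - 15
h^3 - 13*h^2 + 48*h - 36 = (h - 6)^2*(h - 1)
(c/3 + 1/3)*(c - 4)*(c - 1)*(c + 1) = c^4/3 - c^3 - 5*c^2/3 + c + 4/3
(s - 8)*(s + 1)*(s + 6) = s^3 - s^2 - 50*s - 48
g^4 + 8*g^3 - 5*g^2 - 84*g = g*(g - 3)*(g + 4)*(g + 7)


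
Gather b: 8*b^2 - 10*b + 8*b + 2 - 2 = 8*b^2 - 2*b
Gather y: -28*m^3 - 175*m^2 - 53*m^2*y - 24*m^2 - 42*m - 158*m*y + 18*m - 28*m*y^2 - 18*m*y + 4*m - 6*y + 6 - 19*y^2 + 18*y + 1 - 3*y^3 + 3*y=-28*m^3 - 199*m^2 - 20*m - 3*y^3 + y^2*(-28*m - 19) + y*(-53*m^2 - 176*m + 15) + 7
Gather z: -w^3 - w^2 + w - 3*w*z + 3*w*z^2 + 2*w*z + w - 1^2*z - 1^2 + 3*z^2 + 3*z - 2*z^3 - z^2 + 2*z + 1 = -w^3 - w^2 + 2*w - 2*z^3 + z^2*(3*w + 2) + z*(4 - w)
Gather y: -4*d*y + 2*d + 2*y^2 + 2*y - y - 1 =2*d + 2*y^2 + y*(1 - 4*d) - 1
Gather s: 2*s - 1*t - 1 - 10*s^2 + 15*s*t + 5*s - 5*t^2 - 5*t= -10*s^2 + s*(15*t + 7) - 5*t^2 - 6*t - 1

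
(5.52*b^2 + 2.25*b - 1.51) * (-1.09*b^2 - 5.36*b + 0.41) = -6.0168*b^4 - 32.0397*b^3 - 8.1509*b^2 + 9.0161*b - 0.6191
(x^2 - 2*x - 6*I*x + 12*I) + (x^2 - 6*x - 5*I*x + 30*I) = 2*x^2 - 8*x - 11*I*x + 42*I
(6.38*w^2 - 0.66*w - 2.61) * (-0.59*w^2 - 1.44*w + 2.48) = -3.7642*w^4 - 8.7978*w^3 + 18.3127*w^2 + 2.1216*w - 6.4728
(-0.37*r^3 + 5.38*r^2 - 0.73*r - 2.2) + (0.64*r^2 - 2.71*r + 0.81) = -0.37*r^3 + 6.02*r^2 - 3.44*r - 1.39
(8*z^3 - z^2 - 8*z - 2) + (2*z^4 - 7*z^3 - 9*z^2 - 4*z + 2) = 2*z^4 + z^3 - 10*z^2 - 12*z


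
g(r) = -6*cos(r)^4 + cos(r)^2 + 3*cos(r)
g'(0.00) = 0.00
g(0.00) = -2.00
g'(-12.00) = 5.22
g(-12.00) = 0.20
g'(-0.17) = -3.05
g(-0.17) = -1.73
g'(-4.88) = -3.18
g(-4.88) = 0.52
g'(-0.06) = -1.13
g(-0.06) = -1.97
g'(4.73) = 3.03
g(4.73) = 0.05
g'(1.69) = -2.78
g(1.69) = -0.34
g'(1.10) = -1.49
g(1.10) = 1.31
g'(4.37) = 3.05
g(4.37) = -0.97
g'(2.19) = -5.32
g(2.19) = -2.09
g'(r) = 24*sin(r)*cos(r)^3 - 2*sin(r)*cos(r) - 3*sin(r)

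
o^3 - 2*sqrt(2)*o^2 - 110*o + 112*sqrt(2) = (o - 8*sqrt(2))*(o - sqrt(2))*(o + 7*sqrt(2))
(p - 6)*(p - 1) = p^2 - 7*p + 6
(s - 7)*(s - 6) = s^2 - 13*s + 42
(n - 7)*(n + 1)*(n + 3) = n^3 - 3*n^2 - 25*n - 21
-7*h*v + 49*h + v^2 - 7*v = (-7*h + v)*(v - 7)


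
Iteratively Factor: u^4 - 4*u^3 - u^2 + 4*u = (u - 1)*(u^3 - 3*u^2 - 4*u) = u*(u - 1)*(u^2 - 3*u - 4) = u*(u - 1)*(u + 1)*(u - 4)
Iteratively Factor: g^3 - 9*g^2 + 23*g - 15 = (g - 3)*(g^2 - 6*g + 5) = (g - 5)*(g - 3)*(g - 1)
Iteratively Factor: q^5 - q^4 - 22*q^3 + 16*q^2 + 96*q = (q - 4)*(q^4 + 3*q^3 - 10*q^2 - 24*q) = (q - 4)*(q - 3)*(q^3 + 6*q^2 + 8*q) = (q - 4)*(q - 3)*(q + 2)*(q^2 + 4*q) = q*(q - 4)*(q - 3)*(q + 2)*(q + 4)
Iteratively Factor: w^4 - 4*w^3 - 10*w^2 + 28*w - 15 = (w - 5)*(w^3 + w^2 - 5*w + 3) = (w - 5)*(w - 1)*(w^2 + 2*w - 3) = (w - 5)*(w - 1)^2*(w + 3)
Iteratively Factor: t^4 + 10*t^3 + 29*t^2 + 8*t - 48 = (t + 3)*(t^3 + 7*t^2 + 8*t - 16) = (t + 3)*(t + 4)*(t^2 + 3*t - 4) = (t - 1)*(t + 3)*(t + 4)*(t + 4)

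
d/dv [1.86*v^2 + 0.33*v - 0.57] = 3.72*v + 0.33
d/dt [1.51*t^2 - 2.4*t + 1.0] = 3.02*t - 2.4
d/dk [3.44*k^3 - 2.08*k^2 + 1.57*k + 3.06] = 10.32*k^2 - 4.16*k + 1.57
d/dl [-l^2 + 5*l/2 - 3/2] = 5/2 - 2*l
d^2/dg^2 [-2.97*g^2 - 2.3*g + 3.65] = -5.94000000000000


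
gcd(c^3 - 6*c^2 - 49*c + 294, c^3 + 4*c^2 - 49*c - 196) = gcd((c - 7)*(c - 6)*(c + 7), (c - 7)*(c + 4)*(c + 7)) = c^2 - 49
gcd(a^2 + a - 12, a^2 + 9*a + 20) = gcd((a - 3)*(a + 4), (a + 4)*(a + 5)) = a + 4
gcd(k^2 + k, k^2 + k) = k^2 + k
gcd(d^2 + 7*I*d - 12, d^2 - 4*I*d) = 1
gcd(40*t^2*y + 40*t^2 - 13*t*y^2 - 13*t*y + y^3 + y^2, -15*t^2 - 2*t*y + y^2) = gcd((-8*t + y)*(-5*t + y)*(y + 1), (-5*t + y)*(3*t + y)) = -5*t + y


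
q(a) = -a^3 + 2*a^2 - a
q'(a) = -3*a^2 + 4*a - 1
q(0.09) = -0.07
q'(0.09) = -0.66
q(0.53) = -0.12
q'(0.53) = 0.28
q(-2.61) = 34.01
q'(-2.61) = -31.88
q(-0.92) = 3.39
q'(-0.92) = -7.22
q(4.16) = -41.54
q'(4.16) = -36.28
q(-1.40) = 8.06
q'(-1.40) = -12.48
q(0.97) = -0.00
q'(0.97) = 0.06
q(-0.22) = 0.33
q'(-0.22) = -2.03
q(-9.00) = 900.00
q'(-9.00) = -280.00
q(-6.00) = 294.00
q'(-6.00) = -133.00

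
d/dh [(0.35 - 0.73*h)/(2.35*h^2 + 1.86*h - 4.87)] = (1.7155*h^2 - 1.645*h + 2.9041)/(5.5225*h^4 + 8.742*h^3 - 19.4294*h^2 - 18.1164*h + 23.7169)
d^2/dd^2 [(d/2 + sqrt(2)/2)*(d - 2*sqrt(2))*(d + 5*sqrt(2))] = 3*d + 4*sqrt(2)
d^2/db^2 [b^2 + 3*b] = 2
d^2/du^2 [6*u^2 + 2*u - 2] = 12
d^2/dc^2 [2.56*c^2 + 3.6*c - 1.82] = 5.12000000000000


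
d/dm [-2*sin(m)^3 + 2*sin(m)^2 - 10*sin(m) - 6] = 2*(-3*sin(m)^2 + 2*sin(m) - 5)*cos(m)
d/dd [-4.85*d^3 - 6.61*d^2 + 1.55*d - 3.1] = -14.55*d^2 - 13.22*d + 1.55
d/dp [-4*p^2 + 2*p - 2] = 2 - 8*p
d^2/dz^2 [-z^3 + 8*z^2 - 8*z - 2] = 16 - 6*z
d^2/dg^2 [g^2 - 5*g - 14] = 2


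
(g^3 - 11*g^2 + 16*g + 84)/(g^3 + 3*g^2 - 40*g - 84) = (g - 7)/(g + 7)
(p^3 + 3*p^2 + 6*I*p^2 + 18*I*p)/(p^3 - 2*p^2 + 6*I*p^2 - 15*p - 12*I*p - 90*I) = p/(p - 5)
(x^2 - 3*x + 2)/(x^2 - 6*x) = (x^2 - 3*x + 2)/(x*(x - 6))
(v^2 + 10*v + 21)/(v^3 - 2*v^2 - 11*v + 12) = (v + 7)/(v^2 - 5*v + 4)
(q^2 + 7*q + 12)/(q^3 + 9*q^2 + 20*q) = (q + 3)/(q*(q + 5))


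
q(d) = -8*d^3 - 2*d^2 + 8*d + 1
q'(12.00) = -3496.00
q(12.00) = -14015.00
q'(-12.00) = -3400.00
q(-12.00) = 13441.00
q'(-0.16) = 8.03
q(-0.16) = -0.30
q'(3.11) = -236.57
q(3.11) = -234.11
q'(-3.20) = -224.96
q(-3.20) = 217.06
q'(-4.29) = -416.54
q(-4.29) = 561.50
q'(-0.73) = -1.87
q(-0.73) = -2.79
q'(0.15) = 6.86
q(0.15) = 2.13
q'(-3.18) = -221.98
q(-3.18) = 212.59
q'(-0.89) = -7.45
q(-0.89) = -2.06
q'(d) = -24*d^2 - 4*d + 8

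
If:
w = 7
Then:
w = 7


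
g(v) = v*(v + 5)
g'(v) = 2*v + 5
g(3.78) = 33.19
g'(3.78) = 12.56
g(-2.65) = -6.23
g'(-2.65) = -0.30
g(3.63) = 31.33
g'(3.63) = 12.26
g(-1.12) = -4.35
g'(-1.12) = 2.76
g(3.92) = 34.97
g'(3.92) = 12.84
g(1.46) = 9.43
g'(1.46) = 7.92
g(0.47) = 2.57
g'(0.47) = 5.94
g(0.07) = 0.35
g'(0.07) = 5.14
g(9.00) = 126.00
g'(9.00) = 23.00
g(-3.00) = -6.00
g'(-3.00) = -1.00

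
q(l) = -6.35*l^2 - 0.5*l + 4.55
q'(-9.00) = 113.80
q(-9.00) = -505.30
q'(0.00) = -0.50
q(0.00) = 4.55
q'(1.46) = -19.04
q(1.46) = -9.72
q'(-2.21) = 27.57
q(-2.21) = -25.36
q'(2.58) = -33.27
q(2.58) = -39.01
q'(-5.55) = 69.98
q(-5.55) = -188.27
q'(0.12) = -2.02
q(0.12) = 4.40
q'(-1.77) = 21.98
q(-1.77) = -14.46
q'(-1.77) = 21.98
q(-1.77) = -14.46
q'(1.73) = -22.47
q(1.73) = -15.32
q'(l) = -12.7*l - 0.5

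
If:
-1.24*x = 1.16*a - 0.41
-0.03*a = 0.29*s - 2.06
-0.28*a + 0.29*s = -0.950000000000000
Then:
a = 9.71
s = 6.10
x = -8.75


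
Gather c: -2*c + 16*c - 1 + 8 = 14*c + 7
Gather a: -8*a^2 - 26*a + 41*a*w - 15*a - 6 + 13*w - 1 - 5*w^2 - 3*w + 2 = -8*a^2 + a*(41*w - 41) - 5*w^2 + 10*w - 5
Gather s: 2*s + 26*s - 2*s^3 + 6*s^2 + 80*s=-2*s^3 + 6*s^2 + 108*s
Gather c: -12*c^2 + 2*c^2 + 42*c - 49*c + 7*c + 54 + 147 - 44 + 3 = 160 - 10*c^2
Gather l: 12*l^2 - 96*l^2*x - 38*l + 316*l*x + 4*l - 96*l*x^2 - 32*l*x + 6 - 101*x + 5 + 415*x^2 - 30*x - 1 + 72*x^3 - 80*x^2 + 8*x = l^2*(12 - 96*x) + l*(-96*x^2 + 284*x - 34) + 72*x^3 + 335*x^2 - 123*x + 10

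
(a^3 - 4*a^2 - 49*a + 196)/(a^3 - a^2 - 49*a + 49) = (a - 4)/(a - 1)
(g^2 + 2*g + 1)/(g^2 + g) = (g + 1)/g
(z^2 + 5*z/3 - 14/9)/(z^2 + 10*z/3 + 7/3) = (z - 2/3)/(z + 1)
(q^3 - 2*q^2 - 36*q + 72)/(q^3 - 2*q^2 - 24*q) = (q^2 + 4*q - 12)/(q*(q + 4))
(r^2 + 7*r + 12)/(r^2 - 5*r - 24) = (r + 4)/(r - 8)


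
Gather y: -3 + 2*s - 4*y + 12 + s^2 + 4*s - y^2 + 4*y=s^2 + 6*s - y^2 + 9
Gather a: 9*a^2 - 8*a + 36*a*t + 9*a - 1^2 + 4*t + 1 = 9*a^2 + a*(36*t + 1) + 4*t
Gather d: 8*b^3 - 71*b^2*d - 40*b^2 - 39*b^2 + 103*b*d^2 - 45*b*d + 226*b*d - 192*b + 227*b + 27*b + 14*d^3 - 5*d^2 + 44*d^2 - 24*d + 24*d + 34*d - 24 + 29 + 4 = 8*b^3 - 79*b^2 + 62*b + 14*d^3 + d^2*(103*b + 39) + d*(-71*b^2 + 181*b + 34) + 9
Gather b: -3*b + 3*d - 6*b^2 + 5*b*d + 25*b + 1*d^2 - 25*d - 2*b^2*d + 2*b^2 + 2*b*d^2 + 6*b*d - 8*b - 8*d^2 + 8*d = b^2*(-2*d - 4) + b*(2*d^2 + 11*d + 14) - 7*d^2 - 14*d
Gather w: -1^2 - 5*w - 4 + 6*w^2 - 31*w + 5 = 6*w^2 - 36*w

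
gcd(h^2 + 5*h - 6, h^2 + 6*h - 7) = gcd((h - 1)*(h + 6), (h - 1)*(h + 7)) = h - 1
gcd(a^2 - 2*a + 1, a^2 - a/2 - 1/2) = a - 1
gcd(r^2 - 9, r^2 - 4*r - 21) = r + 3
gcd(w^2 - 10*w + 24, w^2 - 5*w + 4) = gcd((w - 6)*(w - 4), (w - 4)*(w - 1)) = w - 4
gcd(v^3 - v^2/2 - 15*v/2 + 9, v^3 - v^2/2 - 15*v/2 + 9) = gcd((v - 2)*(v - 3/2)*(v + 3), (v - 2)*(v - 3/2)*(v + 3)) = v^3 - v^2/2 - 15*v/2 + 9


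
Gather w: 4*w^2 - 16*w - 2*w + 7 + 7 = 4*w^2 - 18*w + 14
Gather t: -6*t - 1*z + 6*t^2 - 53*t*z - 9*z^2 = 6*t^2 + t*(-53*z - 6) - 9*z^2 - z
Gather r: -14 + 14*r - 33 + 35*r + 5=49*r - 42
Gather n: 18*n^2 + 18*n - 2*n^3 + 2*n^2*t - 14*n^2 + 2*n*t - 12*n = -2*n^3 + n^2*(2*t + 4) + n*(2*t + 6)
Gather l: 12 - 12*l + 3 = 15 - 12*l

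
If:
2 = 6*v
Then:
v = 1/3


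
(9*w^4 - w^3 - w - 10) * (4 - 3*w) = -27*w^5 + 39*w^4 - 4*w^3 + 3*w^2 + 26*w - 40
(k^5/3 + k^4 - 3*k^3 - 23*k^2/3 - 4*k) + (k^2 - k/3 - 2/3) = k^5/3 + k^4 - 3*k^3 - 20*k^2/3 - 13*k/3 - 2/3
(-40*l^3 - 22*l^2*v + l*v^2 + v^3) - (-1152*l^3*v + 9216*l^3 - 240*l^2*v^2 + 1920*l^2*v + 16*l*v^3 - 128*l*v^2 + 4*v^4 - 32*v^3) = 1152*l^3*v - 9256*l^3 + 240*l^2*v^2 - 1942*l^2*v - 16*l*v^3 + 129*l*v^2 - 4*v^4 + 33*v^3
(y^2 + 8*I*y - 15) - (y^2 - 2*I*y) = 10*I*y - 15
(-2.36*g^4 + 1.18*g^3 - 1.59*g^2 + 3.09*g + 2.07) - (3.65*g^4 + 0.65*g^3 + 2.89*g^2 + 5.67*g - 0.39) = -6.01*g^4 + 0.53*g^3 - 4.48*g^2 - 2.58*g + 2.46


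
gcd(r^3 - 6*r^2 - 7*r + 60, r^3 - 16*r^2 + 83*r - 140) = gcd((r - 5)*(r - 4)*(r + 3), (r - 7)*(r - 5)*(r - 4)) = r^2 - 9*r + 20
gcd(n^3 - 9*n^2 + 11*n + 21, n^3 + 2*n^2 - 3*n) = 1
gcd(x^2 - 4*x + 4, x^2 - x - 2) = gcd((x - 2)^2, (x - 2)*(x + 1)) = x - 2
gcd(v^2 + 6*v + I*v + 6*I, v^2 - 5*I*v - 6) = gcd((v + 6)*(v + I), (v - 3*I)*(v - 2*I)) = 1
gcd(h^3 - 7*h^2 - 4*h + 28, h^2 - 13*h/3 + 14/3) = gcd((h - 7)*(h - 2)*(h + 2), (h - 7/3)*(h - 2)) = h - 2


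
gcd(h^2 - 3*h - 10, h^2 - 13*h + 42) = 1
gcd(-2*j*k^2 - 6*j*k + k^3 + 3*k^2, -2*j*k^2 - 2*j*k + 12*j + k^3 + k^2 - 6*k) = 2*j*k + 6*j - k^2 - 3*k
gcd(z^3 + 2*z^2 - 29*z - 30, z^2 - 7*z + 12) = 1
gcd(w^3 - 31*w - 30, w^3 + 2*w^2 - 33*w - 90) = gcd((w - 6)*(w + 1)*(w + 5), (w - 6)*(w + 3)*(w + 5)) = w^2 - w - 30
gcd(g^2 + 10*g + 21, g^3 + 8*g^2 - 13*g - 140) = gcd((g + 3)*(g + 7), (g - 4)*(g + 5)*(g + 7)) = g + 7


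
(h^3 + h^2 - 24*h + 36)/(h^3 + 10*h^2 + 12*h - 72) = (h - 3)/(h + 6)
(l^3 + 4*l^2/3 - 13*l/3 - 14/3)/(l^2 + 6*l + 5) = (3*l^2 + l - 14)/(3*(l + 5))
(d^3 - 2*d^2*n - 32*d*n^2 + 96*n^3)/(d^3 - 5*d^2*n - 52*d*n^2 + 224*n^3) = (d^2 + 2*d*n - 24*n^2)/(d^2 - d*n - 56*n^2)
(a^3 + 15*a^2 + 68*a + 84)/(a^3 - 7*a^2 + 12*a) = (a^3 + 15*a^2 + 68*a + 84)/(a*(a^2 - 7*a + 12))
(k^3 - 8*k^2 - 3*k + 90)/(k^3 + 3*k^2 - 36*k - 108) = (k - 5)/(k + 6)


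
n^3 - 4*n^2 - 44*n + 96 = (n - 8)*(n - 2)*(n + 6)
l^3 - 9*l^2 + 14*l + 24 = (l - 6)*(l - 4)*(l + 1)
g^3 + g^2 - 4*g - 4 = (g - 2)*(g + 1)*(g + 2)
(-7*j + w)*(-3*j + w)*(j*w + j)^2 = 21*j^4*w^2 + 42*j^4*w + 21*j^4 - 10*j^3*w^3 - 20*j^3*w^2 - 10*j^3*w + j^2*w^4 + 2*j^2*w^3 + j^2*w^2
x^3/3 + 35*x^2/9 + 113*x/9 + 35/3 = (x/3 + 1)*(x + 5/3)*(x + 7)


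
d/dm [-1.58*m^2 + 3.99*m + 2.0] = 3.99 - 3.16*m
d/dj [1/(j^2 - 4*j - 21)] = 2*(2 - j)/(-j^2 + 4*j + 21)^2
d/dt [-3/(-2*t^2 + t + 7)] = 3*(1 - 4*t)/(-2*t^2 + t + 7)^2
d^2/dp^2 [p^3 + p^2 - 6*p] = 6*p + 2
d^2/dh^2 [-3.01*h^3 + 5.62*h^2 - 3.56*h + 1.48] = 11.24 - 18.06*h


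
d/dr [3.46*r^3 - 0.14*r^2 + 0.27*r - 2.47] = 10.38*r^2 - 0.28*r + 0.27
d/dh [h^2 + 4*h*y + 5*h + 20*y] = 2*h + 4*y + 5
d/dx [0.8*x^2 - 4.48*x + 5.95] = 1.6*x - 4.48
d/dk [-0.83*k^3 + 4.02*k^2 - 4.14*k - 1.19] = -2.49*k^2 + 8.04*k - 4.14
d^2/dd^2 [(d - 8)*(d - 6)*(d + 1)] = 6*d - 26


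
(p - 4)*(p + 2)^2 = p^3 - 12*p - 16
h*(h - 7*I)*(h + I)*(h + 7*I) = h^4 + I*h^3 + 49*h^2 + 49*I*h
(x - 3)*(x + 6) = x^2 + 3*x - 18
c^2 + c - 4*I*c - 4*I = (c + 1)*(c - 4*I)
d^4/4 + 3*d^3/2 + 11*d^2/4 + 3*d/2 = d*(d/4 + 1/2)*(d + 1)*(d + 3)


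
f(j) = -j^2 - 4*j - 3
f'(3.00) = -10.00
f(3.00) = -24.00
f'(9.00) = -22.00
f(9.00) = -120.00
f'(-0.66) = -2.68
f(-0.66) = -0.80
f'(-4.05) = 4.10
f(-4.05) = -3.20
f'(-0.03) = -3.94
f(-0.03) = -2.88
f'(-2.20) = 0.40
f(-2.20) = 0.96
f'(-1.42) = -1.16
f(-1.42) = 0.66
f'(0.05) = -4.10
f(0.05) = -3.20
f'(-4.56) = 5.12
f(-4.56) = -5.55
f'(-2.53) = 1.06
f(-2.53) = 0.72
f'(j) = -2*j - 4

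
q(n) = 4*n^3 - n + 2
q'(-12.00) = 1727.00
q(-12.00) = -6898.00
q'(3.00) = 107.00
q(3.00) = 107.00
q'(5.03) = 302.61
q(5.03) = 506.02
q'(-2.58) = 78.88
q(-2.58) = -64.11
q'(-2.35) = 65.27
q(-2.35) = -47.56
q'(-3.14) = 117.32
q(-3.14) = -118.70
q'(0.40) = 0.92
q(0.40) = 1.86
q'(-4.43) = 234.50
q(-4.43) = -341.32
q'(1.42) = 23.20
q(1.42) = 12.03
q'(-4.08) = 198.76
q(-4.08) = -265.59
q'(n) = 12*n^2 - 1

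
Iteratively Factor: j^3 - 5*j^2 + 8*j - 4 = (j - 1)*(j^2 - 4*j + 4) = (j - 2)*(j - 1)*(j - 2)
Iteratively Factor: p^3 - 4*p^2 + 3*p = (p - 3)*(p^2 - p) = (p - 3)*(p - 1)*(p)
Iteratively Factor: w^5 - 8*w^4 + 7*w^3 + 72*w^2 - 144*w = (w - 4)*(w^4 - 4*w^3 - 9*w^2 + 36*w) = w*(w - 4)*(w^3 - 4*w^2 - 9*w + 36) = w*(w - 4)^2*(w^2 - 9) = w*(w - 4)^2*(w + 3)*(w - 3)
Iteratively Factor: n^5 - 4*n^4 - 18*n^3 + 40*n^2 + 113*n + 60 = (n - 4)*(n^4 - 18*n^2 - 32*n - 15) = (n - 4)*(n + 3)*(n^3 - 3*n^2 - 9*n - 5) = (n - 5)*(n - 4)*(n + 3)*(n^2 + 2*n + 1) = (n - 5)*(n - 4)*(n + 1)*(n + 3)*(n + 1)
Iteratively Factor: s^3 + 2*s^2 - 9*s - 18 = (s + 2)*(s^2 - 9) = (s + 2)*(s + 3)*(s - 3)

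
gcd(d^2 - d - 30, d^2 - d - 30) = d^2 - d - 30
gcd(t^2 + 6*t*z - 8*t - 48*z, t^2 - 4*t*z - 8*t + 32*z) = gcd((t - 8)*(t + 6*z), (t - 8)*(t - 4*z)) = t - 8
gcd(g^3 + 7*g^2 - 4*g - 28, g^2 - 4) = g^2 - 4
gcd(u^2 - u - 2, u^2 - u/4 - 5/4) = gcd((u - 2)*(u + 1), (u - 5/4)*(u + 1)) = u + 1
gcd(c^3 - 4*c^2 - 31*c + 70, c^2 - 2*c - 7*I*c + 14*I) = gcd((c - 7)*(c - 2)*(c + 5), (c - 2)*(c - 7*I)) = c - 2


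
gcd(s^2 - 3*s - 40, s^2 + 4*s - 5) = s + 5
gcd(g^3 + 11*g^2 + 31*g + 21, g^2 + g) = g + 1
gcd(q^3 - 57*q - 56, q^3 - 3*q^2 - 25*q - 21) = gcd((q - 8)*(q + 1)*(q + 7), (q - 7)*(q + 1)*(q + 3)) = q + 1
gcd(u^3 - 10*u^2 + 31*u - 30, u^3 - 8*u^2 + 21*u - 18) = u^2 - 5*u + 6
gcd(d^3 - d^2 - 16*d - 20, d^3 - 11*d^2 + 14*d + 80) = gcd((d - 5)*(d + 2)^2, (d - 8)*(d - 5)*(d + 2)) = d^2 - 3*d - 10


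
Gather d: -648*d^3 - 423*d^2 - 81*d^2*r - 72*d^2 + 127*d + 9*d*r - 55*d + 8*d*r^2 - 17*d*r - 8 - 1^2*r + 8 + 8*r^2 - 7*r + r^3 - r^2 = -648*d^3 + d^2*(-81*r - 495) + d*(8*r^2 - 8*r + 72) + r^3 + 7*r^2 - 8*r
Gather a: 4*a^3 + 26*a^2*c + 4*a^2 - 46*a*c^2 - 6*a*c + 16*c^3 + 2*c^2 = 4*a^3 + a^2*(26*c + 4) + a*(-46*c^2 - 6*c) + 16*c^3 + 2*c^2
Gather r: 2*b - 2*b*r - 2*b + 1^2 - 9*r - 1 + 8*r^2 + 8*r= 8*r^2 + r*(-2*b - 1)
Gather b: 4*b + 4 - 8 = 4*b - 4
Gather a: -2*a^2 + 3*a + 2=-2*a^2 + 3*a + 2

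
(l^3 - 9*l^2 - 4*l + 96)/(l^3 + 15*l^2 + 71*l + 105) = (l^2 - 12*l + 32)/(l^2 + 12*l + 35)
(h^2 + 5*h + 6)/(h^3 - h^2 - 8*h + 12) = (h + 2)/(h^2 - 4*h + 4)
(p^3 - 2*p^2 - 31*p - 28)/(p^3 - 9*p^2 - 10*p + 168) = (p + 1)/(p - 6)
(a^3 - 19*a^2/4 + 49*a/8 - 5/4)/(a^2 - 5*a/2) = a - 9/4 + 1/(2*a)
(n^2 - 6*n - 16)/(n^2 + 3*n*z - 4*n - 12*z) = (n^2 - 6*n - 16)/(n^2 + 3*n*z - 4*n - 12*z)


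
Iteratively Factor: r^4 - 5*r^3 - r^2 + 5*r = (r + 1)*(r^3 - 6*r^2 + 5*r) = (r - 5)*(r + 1)*(r^2 - r) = (r - 5)*(r - 1)*(r + 1)*(r)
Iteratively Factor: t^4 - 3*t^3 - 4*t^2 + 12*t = (t - 3)*(t^3 - 4*t) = t*(t - 3)*(t^2 - 4) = t*(t - 3)*(t - 2)*(t + 2)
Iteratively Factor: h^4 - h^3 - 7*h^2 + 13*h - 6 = (h + 3)*(h^3 - 4*h^2 + 5*h - 2) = (h - 1)*(h + 3)*(h^2 - 3*h + 2) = (h - 1)^2*(h + 3)*(h - 2)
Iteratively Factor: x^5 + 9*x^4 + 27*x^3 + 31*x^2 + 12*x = (x)*(x^4 + 9*x^3 + 27*x^2 + 31*x + 12) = x*(x + 1)*(x^3 + 8*x^2 + 19*x + 12) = x*(x + 1)*(x + 4)*(x^2 + 4*x + 3) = x*(x + 1)*(x + 3)*(x + 4)*(x + 1)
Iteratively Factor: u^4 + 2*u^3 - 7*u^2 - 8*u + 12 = (u - 1)*(u^3 + 3*u^2 - 4*u - 12) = (u - 1)*(u + 2)*(u^2 + u - 6) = (u - 1)*(u + 2)*(u + 3)*(u - 2)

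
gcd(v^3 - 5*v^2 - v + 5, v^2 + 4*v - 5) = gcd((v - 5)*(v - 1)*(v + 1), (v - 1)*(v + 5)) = v - 1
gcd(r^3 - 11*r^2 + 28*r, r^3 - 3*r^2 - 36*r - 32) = 1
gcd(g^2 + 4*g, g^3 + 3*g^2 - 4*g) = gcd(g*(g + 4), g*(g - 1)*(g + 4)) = g^2 + 4*g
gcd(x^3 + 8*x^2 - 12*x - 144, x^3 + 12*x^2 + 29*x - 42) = x + 6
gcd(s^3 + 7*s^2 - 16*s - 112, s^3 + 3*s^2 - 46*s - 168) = s + 4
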